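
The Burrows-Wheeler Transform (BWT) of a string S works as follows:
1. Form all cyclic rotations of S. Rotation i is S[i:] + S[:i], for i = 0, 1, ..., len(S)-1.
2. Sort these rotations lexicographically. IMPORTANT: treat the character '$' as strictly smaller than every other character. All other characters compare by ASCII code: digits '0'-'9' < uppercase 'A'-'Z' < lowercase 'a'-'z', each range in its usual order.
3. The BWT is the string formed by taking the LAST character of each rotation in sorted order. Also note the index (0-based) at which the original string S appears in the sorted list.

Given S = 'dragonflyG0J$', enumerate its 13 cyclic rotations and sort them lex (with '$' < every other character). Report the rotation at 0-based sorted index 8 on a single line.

Answer: lyG0J$dragonf

Derivation:
All 13 rotations (rotation i = S[i:]+S[:i]):
  rot[0] = dragonflyG0J$
  rot[1] = ragonflyG0J$d
  rot[2] = agonflyG0J$dr
  rot[3] = gonflyG0J$dra
  rot[4] = onflyG0J$drag
  rot[5] = nflyG0J$drago
  rot[6] = flyG0J$dragon
  rot[7] = lyG0J$dragonf
  rot[8] = yG0J$dragonfl
  rot[9] = G0J$dragonfly
  rot[10] = 0J$dragonflyG
  rot[11] = J$dragonflyG0
  rot[12] = $dragonflyG0J
Sorted (with $ < everything):
  sorted[0] = $dragonflyG0J
  sorted[1] = 0J$dragonflyG
  sorted[2] = G0J$dragonfly
  sorted[3] = J$dragonflyG0
  sorted[4] = agonflyG0J$dr
  sorted[5] = dragonflyG0J$
  sorted[6] = flyG0J$dragon
  sorted[7] = gonflyG0J$dra
  sorted[8] = lyG0J$dragonf
  sorted[9] = nflyG0J$drago
  sorted[10] = onflyG0J$drag
  sorted[11] = ragonflyG0J$d
  sorted[12] = yG0J$dragonfl
sorted[8] = lyG0J$dragonf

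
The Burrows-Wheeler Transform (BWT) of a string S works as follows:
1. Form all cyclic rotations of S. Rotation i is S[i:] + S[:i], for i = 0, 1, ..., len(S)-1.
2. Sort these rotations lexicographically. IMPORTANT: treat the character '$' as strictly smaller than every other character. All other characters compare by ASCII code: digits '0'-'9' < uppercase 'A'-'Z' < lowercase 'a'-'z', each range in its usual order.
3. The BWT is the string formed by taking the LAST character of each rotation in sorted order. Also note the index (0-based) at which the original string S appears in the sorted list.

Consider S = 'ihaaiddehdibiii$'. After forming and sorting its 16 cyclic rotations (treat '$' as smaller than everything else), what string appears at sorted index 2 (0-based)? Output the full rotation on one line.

All 16 rotations (rotation i = S[i:]+S[:i]):
  rot[0] = ihaaiddehdibiii$
  rot[1] = haaiddehdibiii$i
  rot[2] = aaiddehdibiii$ih
  rot[3] = aiddehdibiii$iha
  rot[4] = iddehdibiii$ihaa
  rot[5] = ddehdibiii$ihaai
  rot[6] = dehdibiii$ihaaid
  rot[7] = ehdibiii$ihaaidd
  rot[8] = hdibiii$ihaaidde
  rot[9] = dibiii$ihaaiddeh
  rot[10] = ibiii$ihaaiddehd
  rot[11] = biii$ihaaiddehdi
  rot[12] = iii$ihaaiddehdib
  rot[13] = ii$ihaaiddehdibi
  rot[14] = i$ihaaiddehdibii
  rot[15] = $ihaaiddehdibiii
Sorted (with $ < everything):
  sorted[0] = $ihaaiddehdibiii
  sorted[1] = aaiddehdibiii$ih
  sorted[2] = aiddehdibiii$iha
  sorted[3] = biii$ihaaiddehdi
  sorted[4] = ddehdibiii$ihaai
  sorted[5] = dehdibiii$ihaaid
  sorted[6] = dibiii$ihaaiddeh
  sorted[7] = ehdibiii$ihaaidd
  sorted[8] = haaiddehdibiii$i
  sorted[9] = hdibiii$ihaaidde
  sorted[10] = i$ihaaiddehdibii
  sorted[11] = ibiii$ihaaiddehd
  sorted[12] = iddehdibiii$ihaa
  sorted[13] = ihaaiddehdibiii$
  sorted[14] = ii$ihaaiddehdibi
  sorted[15] = iii$ihaaiddehdib
sorted[2] = aiddehdibiii$iha

Answer: aiddehdibiii$iha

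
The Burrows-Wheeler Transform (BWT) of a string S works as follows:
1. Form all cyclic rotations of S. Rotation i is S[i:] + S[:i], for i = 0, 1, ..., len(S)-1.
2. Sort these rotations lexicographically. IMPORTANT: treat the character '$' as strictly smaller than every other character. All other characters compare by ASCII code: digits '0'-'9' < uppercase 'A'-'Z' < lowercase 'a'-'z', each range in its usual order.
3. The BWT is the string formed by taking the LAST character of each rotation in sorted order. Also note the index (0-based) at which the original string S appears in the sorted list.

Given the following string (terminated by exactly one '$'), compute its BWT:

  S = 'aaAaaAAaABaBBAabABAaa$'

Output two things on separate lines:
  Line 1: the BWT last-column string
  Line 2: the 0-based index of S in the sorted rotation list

All 22 rotations (rotation i = S[i:]+S[:i]):
  rot[0] = aaAaaAAaABaBBAabABAaa$
  rot[1] = aAaaAAaABaBBAabABAaa$a
  rot[2] = AaaAAaABaBBAabABAaa$aa
  rot[3] = aaAAaABaBBAabABAaa$aaA
  rot[4] = aAAaABaBBAabABAaa$aaAa
  rot[5] = AAaABaBBAabABAaa$aaAaa
  rot[6] = AaABaBBAabABAaa$aaAaaA
  rot[7] = aABaBBAabABAaa$aaAaaAA
  rot[8] = ABaBBAabABAaa$aaAaaAAa
  rot[9] = BaBBAabABAaa$aaAaaAAaA
  rot[10] = aBBAabABAaa$aaAaaAAaAB
  rot[11] = BBAabABAaa$aaAaaAAaABa
  rot[12] = BAabABAaa$aaAaaAAaABaB
  rot[13] = AabABAaa$aaAaaAAaABaBB
  rot[14] = abABAaa$aaAaaAAaABaBBA
  rot[15] = bABAaa$aaAaaAAaABaBBAa
  rot[16] = ABAaa$aaAaaAAaABaBBAab
  rot[17] = BAaa$aaAaaAAaABaBBAabA
  rot[18] = Aaa$aaAaaAAaABaBBAabAB
  rot[19] = aa$aaAaaAAaABaBBAabABA
  rot[20] = a$aaAaaAAaABaBBAabABAa
  rot[21] = $aaAaaAAaABaBBAabABAaa
Sorted (with $ < everything):
  sorted[0] = $aaAaaAAaABaBBAabABAaa  (last char: 'a')
  sorted[1] = AAaABaBBAabABAaa$aaAaa  (last char: 'a')
  sorted[2] = ABAaa$aaAaaAAaABaBBAab  (last char: 'b')
  sorted[3] = ABaBBAabABAaa$aaAaaAAa  (last char: 'a')
  sorted[4] = AaABaBBAabABAaa$aaAaaA  (last char: 'A')
  sorted[5] = Aaa$aaAaaAAaABaBBAabAB  (last char: 'B')
  sorted[6] = AaaAAaABaBBAabABAaa$aa  (last char: 'a')
  sorted[7] = AabABAaa$aaAaaAAaABaBB  (last char: 'B')
  sorted[8] = BAaa$aaAaaAAaABaBBAabA  (last char: 'A')
  sorted[9] = BAabABAaa$aaAaaAAaABaB  (last char: 'B')
  sorted[10] = BBAabABAaa$aaAaaAAaABa  (last char: 'a')
  sorted[11] = BaBBAabABAaa$aaAaaAAaA  (last char: 'A')
  sorted[12] = a$aaAaaAAaABaBBAabABAa  (last char: 'a')
  sorted[13] = aAAaABaBBAabABAaa$aaAa  (last char: 'a')
  sorted[14] = aABaBBAabABAaa$aaAaaAA  (last char: 'A')
  sorted[15] = aAaaAAaABaBBAabABAaa$a  (last char: 'a')
  sorted[16] = aBBAabABAaa$aaAaaAAaAB  (last char: 'B')
  sorted[17] = aa$aaAaaAAaABaBBAabABA  (last char: 'A')
  sorted[18] = aaAAaABaBBAabABAaa$aaA  (last char: 'A')
  sorted[19] = aaAaaAAaABaBBAabABAaa$  (last char: '$')
  sorted[20] = abABAaa$aaAaaAAaABaBBA  (last char: 'A')
  sorted[21] = bABAaa$aaAaaAAaABaBBAa  (last char: 'a')
Last column: aabaABaBABaAaaAaBAA$Aa
Original string S is at sorted index 19

Answer: aabaABaBABaAaaAaBAA$Aa
19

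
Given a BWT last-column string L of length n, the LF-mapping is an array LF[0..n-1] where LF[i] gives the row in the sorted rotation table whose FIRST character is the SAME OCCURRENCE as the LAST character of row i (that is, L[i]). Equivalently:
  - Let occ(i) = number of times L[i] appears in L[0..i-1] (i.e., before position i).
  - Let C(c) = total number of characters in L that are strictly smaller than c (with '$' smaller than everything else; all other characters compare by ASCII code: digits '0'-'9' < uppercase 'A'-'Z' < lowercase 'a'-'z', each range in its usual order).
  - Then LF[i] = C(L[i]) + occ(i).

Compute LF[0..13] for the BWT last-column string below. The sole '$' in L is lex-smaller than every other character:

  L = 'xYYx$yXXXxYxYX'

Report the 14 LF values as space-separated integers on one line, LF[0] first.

Char counts: '$':1, 'X':4, 'Y':4, 'x':4, 'y':1
C (first-col start): C('$')=0, C('X')=1, C('Y')=5, C('x')=9, C('y')=13
L[0]='x': occ=0, LF[0]=C('x')+0=9+0=9
L[1]='Y': occ=0, LF[1]=C('Y')+0=5+0=5
L[2]='Y': occ=1, LF[2]=C('Y')+1=5+1=6
L[3]='x': occ=1, LF[3]=C('x')+1=9+1=10
L[4]='$': occ=0, LF[4]=C('$')+0=0+0=0
L[5]='y': occ=0, LF[5]=C('y')+0=13+0=13
L[6]='X': occ=0, LF[6]=C('X')+0=1+0=1
L[7]='X': occ=1, LF[7]=C('X')+1=1+1=2
L[8]='X': occ=2, LF[8]=C('X')+2=1+2=3
L[9]='x': occ=2, LF[9]=C('x')+2=9+2=11
L[10]='Y': occ=2, LF[10]=C('Y')+2=5+2=7
L[11]='x': occ=3, LF[11]=C('x')+3=9+3=12
L[12]='Y': occ=3, LF[12]=C('Y')+3=5+3=8
L[13]='X': occ=3, LF[13]=C('X')+3=1+3=4

Answer: 9 5 6 10 0 13 1 2 3 11 7 12 8 4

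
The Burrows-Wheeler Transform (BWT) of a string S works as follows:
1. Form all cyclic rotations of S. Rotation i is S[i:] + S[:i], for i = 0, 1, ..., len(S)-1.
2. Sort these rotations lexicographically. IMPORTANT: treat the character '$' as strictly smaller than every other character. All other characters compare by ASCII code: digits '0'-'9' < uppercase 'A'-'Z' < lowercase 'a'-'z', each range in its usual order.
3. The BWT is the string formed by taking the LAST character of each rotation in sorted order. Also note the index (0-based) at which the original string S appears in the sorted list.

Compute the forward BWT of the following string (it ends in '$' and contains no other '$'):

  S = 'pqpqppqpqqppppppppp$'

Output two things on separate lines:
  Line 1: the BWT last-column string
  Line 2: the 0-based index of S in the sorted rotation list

All 20 rotations (rotation i = S[i:]+S[:i]):
  rot[0] = pqpqppqpqqppppppppp$
  rot[1] = qpqppqpqqppppppppp$p
  rot[2] = pqppqpqqppppppppp$pq
  rot[3] = qppqpqqppppppppp$pqp
  rot[4] = ppqpqqppppppppp$pqpq
  rot[5] = pqpqqppppppppp$pqpqp
  rot[6] = qpqqppppppppp$pqpqpp
  rot[7] = pqqppppppppp$pqpqppq
  rot[8] = qqppppppppp$pqpqppqp
  rot[9] = qppppppppp$pqpqppqpq
  rot[10] = ppppppppp$pqpqppqpqq
  rot[11] = pppppppp$pqpqppqpqqp
  rot[12] = ppppppp$pqpqppqpqqpp
  rot[13] = pppppp$pqpqppqpqqppp
  rot[14] = ppppp$pqpqppqpqqpppp
  rot[15] = pppp$pqpqppqpqqppppp
  rot[16] = ppp$pqpqppqpqqpppppp
  rot[17] = pp$pqpqppqpqqppppppp
  rot[18] = p$pqpqppqpqqpppppppp
  rot[19] = $pqpqppqpqqppppppppp
Sorted (with $ < everything):
  sorted[0] = $pqpqppqpqqppppppppp  (last char: 'p')
  sorted[1] = p$pqpqppqpqqpppppppp  (last char: 'p')
  sorted[2] = pp$pqpqppqpqqppppppp  (last char: 'p')
  sorted[3] = ppp$pqpqppqpqqpppppp  (last char: 'p')
  sorted[4] = pppp$pqpqppqpqqppppp  (last char: 'p')
  sorted[5] = ppppp$pqpqppqpqqpppp  (last char: 'p')
  sorted[6] = pppppp$pqpqppqpqqppp  (last char: 'p')
  sorted[7] = ppppppp$pqpqppqpqqpp  (last char: 'p')
  sorted[8] = pppppppp$pqpqppqpqqp  (last char: 'p')
  sorted[9] = ppppppppp$pqpqppqpqq  (last char: 'q')
  sorted[10] = ppqpqqppppppppp$pqpq  (last char: 'q')
  sorted[11] = pqppqpqqppppppppp$pq  (last char: 'q')
  sorted[12] = pqpqppqpqqppppppppp$  (last char: '$')
  sorted[13] = pqpqqppppppppp$pqpqp  (last char: 'p')
  sorted[14] = pqqppppppppp$pqpqppq  (last char: 'q')
  sorted[15] = qppppppppp$pqpqppqpq  (last char: 'q')
  sorted[16] = qppqpqqppppppppp$pqp  (last char: 'p')
  sorted[17] = qpqppqpqqppppppppp$p  (last char: 'p')
  sorted[18] = qpqqppppppppp$pqpqpp  (last char: 'p')
  sorted[19] = qqppppppppp$pqpqppqp  (last char: 'p')
Last column: pppppppppqqq$pqqpppp
Original string S is at sorted index 12

Answer: pppppppppqqq$pqqpppp
12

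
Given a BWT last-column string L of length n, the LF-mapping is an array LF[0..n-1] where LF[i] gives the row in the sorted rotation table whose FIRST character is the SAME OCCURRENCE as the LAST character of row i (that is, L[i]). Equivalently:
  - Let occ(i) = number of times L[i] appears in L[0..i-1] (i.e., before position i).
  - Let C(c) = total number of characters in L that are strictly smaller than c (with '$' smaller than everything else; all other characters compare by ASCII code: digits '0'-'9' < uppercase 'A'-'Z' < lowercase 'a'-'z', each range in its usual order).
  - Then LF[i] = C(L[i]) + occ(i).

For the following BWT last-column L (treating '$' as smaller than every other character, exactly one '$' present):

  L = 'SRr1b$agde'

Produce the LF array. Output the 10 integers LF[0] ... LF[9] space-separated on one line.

Answer: 3 2 9 1 5 0 4 8 6 7

Derivation:
Char counts: '$':1, '1':1, 'R':1, 'S':1, 'a':1, 'b':1, 'd':1, 'e':1, 'g':1, 'r':1
C (first-col start): C('$')=0, C('1')=1, C('R')=2, C('S')=3, C('a')=4, C('b')=5, C('d')=6, C('e')=7, C('g')=8, C('r')=9
L[0]='S': occ=0, LF[0]=C('S')+0=3+0=3
L[1]='R': occ=0, LF[1]=C('R')+0=2+0=2
L[2]='r': occ=0, LF[2]=C('r')+0=9+0=9
L[3]='1': occ=0, LF[3]=C('1')+0=1+0=1
L[4]='b': occ=0, LF[4]=C('b')+0=5+0=5
L[5]='$': occ=0, LF[5]=C('$')+0=0+0=0
L[6]='a': occ=0, LF[6]=C('a')+0=4+0=4
L[7]='g': occ=0, LF[7]=C('g')+0=8+0=8
L[8]='d': occ=0, LF[8]=C('d')+0=6+0=6
L[9]='e': occ=0, LF[9]=C('e')+0=7+0=7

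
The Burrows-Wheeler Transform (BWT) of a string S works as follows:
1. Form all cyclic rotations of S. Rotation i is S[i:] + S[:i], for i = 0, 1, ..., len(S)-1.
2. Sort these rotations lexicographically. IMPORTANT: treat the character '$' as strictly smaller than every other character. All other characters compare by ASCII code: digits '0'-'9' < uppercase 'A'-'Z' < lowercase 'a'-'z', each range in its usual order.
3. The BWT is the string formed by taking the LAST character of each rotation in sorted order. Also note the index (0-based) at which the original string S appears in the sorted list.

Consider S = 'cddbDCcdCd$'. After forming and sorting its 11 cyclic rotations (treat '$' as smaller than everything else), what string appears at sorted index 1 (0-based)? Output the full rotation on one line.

All 11 rotations (rotation i = S[i:]+S[:i]):
  rot[0] = cddbDCcdCd$
  rot[1] = ddbDCcdCd$c
  rot[2] = dbDCcdCd$cd
  rot[3] = bDCcdCd$cdd
  rot[4] = DCcdCd$cddb
  rot[5] = CcdCd$cddbD
  rot[6] = cdCd$cddbDC
  rot[7] = dCd$cddbDCc
  rot[8] = Cd$cddbDCcd
  rot[9] = d$cddbDCcdC
  rot[10] = $cddbDCcdCd
Sorted (with $ < everything):
  sorted[0] = $cddbDCcdCd
  sorted[1] = CcdCd$cddbD
  sorted[2] = Cd$cddbDCcd
  sorted[3] = DCcdCd$cddb
  sorted[4] = bDCcdCd$cdd
  sorted[5] = cdCd$cddbDC
  sorted[6] = cddbDCcdCd$
  sorted[7] = d$cddbDCcdC
  sorted[8] = dCd$cddbDCc
  sorted[9] = dbDCcdCd$cd
  sorted[10] = ddbDCcdCd$c
sorted[1] = CcdCd$cddbD

Answer: CcdCd$cddbD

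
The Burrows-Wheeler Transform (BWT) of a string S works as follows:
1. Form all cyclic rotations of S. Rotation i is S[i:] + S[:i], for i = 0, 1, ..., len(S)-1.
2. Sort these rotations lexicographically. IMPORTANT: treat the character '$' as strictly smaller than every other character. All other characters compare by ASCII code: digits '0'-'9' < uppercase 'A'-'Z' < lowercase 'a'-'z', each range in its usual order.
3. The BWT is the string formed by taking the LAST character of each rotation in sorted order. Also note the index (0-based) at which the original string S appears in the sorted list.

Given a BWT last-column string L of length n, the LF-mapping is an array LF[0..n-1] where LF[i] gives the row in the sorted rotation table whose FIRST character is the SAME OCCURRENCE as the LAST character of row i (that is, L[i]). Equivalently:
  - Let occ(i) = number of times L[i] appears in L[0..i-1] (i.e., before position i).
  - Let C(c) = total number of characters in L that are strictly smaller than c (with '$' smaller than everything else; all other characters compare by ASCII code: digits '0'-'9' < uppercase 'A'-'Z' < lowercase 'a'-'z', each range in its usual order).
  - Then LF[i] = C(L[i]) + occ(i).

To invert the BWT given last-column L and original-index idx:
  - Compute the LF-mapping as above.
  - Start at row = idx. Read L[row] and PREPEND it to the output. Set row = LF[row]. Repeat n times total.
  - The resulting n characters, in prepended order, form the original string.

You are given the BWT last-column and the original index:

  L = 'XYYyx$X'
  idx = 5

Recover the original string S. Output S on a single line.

Answer: xYXyYX$

Derivation:
LF mapping: 1 3 4 6 5 0 2
Walk LF starting at row 5, prepending L[row]:
  step 1: row=5, L[5]='$', prepend. Next row=LF[5]=0
  step 2: row=0, L[0]='X', prepend. Next row=LF[0]=1
  step 3: row=1, L[1]='Y', prepend. Next row=LF[1]=3
  step 4: row=3, L[3]='y', prepend. Next row=LF[3]=6
  step 5: row=6, L[6]='X', prepend. Next row=LF[6]=2
  step 6: row=2, L[2]='Y', prepend. Next row=LF[2]=4
  step 7: row=4, L[4]='x', prepend. Next row=LF[4]=5
Reversed output: xYXyYX$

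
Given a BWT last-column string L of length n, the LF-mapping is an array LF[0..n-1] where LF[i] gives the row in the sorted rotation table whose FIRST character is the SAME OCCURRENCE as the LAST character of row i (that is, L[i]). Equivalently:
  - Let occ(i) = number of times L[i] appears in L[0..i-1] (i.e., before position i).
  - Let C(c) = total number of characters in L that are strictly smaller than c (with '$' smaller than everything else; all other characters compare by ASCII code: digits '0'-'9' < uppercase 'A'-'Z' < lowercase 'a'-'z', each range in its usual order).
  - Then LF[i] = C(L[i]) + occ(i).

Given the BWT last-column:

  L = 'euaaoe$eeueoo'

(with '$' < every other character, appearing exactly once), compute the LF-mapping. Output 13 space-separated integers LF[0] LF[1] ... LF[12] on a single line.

Char counts: '$':1, 'a':2, 'e':5, 'o':3, 'u':2
C (first-col start): C('$')=0, C('a')=1, C('e')=3, C('o')=8, C('u')=11
L[0]='e': occ=0, LF[0]=C('e')+0=3+0=3
L[1]='u': occ=0, LF[1]=C('u')+0=11+0=11
L[2]='a': occ=0, LF[2]=C('a')+0=1+0=1
L[3]='a': occ=1, LF[3]=C('a')+1=1+1=2
L[4]='o': occ=0, LF[4]=C('o')+0=8+0=8
L[5]='e': occ=1, LF[5]=C('e')+1=3+1=4
L[6]='$': occ=0, LF[6]=C('$')+0=0+0=0
L[7]='e': occ=2, LF[7]=C('e')+2=3+2=5
L[8]='e': occ=3, LF[8]=C('e')+3=3+3=6
L[9]='u': occ=1, LF[9]=C('u')+1=11+1=12
L[10]='e': occ=4, LF[10]=C('e')+4=3+4=7
L[11]='o': occ=1, LF[11]=C('o')+1=8+1=9
L[12]='o': occ=2, LF[12]=C('o')+2=8+2=10

Answer: 3 11 1 2 8 4 0 5 6 12 7 9 10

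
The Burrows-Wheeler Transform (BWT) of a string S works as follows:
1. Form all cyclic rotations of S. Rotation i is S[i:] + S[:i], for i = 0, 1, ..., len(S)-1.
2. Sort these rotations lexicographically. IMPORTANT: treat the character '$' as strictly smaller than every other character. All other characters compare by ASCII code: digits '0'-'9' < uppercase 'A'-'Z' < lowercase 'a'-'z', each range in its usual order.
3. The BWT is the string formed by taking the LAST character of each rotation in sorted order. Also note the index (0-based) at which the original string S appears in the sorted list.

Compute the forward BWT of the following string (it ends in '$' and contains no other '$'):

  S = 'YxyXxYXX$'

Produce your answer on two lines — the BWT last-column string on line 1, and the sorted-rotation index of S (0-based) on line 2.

Answer: XXYyx$XYx
5

Derivation:
All 9 rotations (rotation i = S[i:]+S[:i]):
  rot[0] = YxyXxYXX$
  rot[1] = xyXxYXX$Y
  rot[2] = yXxYXX$Yx
  rot[3] = XxYXX$Yxy
  rot[4] = xYXX$YxyX
  rot[5] = YXX$YxyXx
  rot[6] = XX$YxyXxY
  rot[7] = X$YxyXxYX
  rot[8] = $YxyXxYXX
Sorted (with $ < everything):
  sorted[0] = $YxyXxYXX  (last char: 'X')
  sorted[1] = X$YxyXxYX  (last char: 'X')
  sorted[2] = XX$YxyXxY  (last char: 'Y')
  sorted[3] = XxYXX$Yxy  (last char: 'y')
  sorted[4] = YXX$YxyXx  (last char: 'x')
  sorted[5] = YxyXxYXX$  (last char: '$')
  sorted[6] = xYXX$YxyX  (last char: 'X')
  sorted[7] = xyXxYXX$Y  (last char: 'Y')
  sorted[8] = yXxYXX$Yx  (last char: 'x')
Last column: XXYyx$XYx
Original string S is at sorted index 5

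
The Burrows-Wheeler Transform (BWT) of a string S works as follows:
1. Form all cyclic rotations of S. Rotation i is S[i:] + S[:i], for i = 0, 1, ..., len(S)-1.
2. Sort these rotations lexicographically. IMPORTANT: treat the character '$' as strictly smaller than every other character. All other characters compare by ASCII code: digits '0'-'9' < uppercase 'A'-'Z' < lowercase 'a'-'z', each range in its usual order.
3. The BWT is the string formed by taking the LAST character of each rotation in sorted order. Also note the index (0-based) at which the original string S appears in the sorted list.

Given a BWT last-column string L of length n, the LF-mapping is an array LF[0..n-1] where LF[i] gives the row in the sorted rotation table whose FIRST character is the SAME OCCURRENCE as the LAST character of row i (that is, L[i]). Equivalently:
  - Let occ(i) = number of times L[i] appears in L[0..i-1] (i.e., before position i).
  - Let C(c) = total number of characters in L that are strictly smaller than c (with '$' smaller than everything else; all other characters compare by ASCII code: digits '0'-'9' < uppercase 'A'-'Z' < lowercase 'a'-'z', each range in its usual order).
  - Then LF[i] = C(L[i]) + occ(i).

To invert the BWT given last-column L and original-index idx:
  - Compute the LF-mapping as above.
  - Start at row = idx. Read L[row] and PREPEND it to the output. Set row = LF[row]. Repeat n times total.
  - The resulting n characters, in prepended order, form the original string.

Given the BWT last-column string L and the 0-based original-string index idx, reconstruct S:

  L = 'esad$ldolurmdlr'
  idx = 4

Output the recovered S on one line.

Answer: drumrollsaddle$

Derivation:
LF mapping: 5 13 1 2 0 6 3 10 7 14 11 9 4 8 12
Walk LF starting at row 4, prepending L[row]:
  step 1: row=4, L[4]='$', prepend. Next row=LF[4]=0
  step 2: row=0, L[0]='e', prepend. Next row=LF[0]=5
  step 3: row=5, L[5]='l', prepend. Next row=LF[5]=6
  step 4: row=6, L[6]='d', prepend. Next row=LF[6]=3
  step 5: row=3, L[3]='d', prepend. Next row=LF[3]=2
  step 6: row=2, L[2]='a', prepend. Next row=LF[2]=1
  step 7: row=1, L[1]='s', prepend. Next row=LF[1]=13
  step 8: row=13, L[13]='l', prepend. Next row=LF[13]=8
  step 9: row=8, L[8]='l', prepend. Next row=LF[8]=7
  step 10: row=7, L[7]='o', prepend. Next row=LF[7]=10
  step 11: row=10, L[10]='r', prepend. Next row=LF[10]=11
  step 12: row=11, L[11]='m', prepend. Next row=LF[11]=9
  step 13: row=9, L[9]='u', prepend. Next row=LF[9]=14
  step 14: row=14, L[14]='r', prepend. Next row=LF[14]=12
  step 15: row=12, L[12]='d', prepend. Next row=LF[12]=4
Reversed output: drumrollsaddle$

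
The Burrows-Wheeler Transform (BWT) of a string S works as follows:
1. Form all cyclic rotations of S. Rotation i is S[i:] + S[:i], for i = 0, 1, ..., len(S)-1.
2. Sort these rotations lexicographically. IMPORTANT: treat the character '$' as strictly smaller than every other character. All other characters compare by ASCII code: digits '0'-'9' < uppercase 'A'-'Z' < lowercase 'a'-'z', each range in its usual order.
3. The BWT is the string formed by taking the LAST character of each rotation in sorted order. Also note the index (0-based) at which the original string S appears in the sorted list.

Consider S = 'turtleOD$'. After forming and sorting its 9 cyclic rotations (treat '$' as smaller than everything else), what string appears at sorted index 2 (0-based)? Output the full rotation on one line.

All 9 rotations (rotation i = S[i:]+S[:i]):
  rot[0] = turtleOD$
  rot[1] = urtleOD$t
  rot[2] = rtleOD$tu
  rot[3] = tleOD$tur
  rot[4] = leOD$turt
  rot[5] = eOD$turtl
  rot[6] = OD$turtle
  rot[7] = D$turtleO
  rot[8] = $turtleOD
Sorted (with $ < everything):
  sorted[0] = $turtleOD
  sorted[1] = D$turtleO
  sorted[2] = OD$turtle
  sorted[3] = eOD$turtl
  sorted[4] = leOD$turt
  sorted[5] = rtleOD$tu
  sorted[6] = tleOD$tur
  sorted[7] = turtleOD$
  sorted[8] = urtleOD$t
sorted[2] = OD$turtle

Answer: OD$turtle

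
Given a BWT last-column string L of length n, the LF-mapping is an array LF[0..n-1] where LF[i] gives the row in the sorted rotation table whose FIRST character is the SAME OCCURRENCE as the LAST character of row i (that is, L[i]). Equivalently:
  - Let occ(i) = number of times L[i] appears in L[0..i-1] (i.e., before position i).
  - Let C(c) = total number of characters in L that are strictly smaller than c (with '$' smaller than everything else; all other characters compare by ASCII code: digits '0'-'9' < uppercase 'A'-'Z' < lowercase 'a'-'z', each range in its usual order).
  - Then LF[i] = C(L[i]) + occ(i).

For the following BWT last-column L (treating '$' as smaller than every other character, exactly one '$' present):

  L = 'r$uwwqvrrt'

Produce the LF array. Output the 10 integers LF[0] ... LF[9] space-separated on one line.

Answer: 2 0 6 8 9 1 7 3 4 5

Derivation:
Char counts: '$':1, 'q':1, 'r':3, 't':1, 'u':1, 'v':1, 'w':2
C (first-col start): C('$')=0, C('q')=1, C('r')=2, C('t')=5, C('u')=6, C('v')=7, C('w')=8
L[0]='r': occ=0, LF[0]=C('r')+0=2+0=2
L[1]='$': occ=0, LF[1]=C('$')+0=0+0=0
L[2]='u': occ=0, LF[2]=C('u')+0=6+0=6
L[3]='w': occ=0, LF[3]=C('w')+0=8+0=8
L[4]='w': occ=1, LF[4]=C('w')+1=8+1=9
L[5]='q': occ=0, LF[5]=C('q')+0=1+0=1
L[6]='v': occ=0, LF[6]=C('v')+0=7+0=7
L[7]='r': occ=1, LF[7]=C('r')+1=2+1=3
L[8]='r': occ=2, LF[8]=C('r')+2=2+2=4
L[9]='t': occ=0, LF[9]=C('t')+0=5+0=5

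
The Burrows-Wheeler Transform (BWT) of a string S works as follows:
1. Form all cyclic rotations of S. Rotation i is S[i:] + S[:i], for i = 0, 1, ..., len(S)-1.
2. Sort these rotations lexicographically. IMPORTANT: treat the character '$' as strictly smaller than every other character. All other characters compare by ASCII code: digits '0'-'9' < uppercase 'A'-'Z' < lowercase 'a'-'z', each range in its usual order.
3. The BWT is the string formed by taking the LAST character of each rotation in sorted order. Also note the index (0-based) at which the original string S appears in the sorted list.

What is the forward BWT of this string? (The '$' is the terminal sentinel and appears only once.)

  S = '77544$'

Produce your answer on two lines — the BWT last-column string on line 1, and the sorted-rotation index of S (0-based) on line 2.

Answer: 44577$
5

Derivation:
All 6 rotations (rotation i = S[i:]+S[:i]):
  rot[0] = 77544$
  rot[1] = 7544$7
  rot[2] = 544$77
  rot[3] = 44$775
  rot[4] = 4$7754
  rot[5] = $77544
Sorted (with $ < everything):
  sorted[0] = $77544  (last char: '4')
  sorted[1] = 4$7754  (last char: '4')
  sorted[2] = 44$775  (last char: '5')
  sorted[3] = 544$77  (last char: '7')
  sorted[4] = 7544$7  (last char: '7')
  sorted[5] = 77544$  (last char: '$')
Last column: 44577$
Original string S is at sorted index 5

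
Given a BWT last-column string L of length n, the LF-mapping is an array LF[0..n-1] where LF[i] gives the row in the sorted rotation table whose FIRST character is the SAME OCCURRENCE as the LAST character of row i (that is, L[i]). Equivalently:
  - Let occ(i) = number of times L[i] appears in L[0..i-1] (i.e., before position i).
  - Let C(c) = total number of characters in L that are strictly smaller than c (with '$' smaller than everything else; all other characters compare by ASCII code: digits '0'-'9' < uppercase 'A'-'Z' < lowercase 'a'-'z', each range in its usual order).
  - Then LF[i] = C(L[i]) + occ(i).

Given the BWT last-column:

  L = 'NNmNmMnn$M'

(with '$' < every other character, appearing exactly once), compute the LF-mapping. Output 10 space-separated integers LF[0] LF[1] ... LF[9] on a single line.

Answer: 3 4 6 5 7 1 8 9 0 2

Derivation:
Char counts: '$':1, 'M':2, 'N':3, 'm':2, 'n':2
C (first-col start): C('$')=0, C('M')=1, C('N')=3, C('m')=6, C('n')=8
L[0]='N': occ=0, LF[0]=C('N')+0=3+0=3
L[1]='N': occ=1, LF[1]=C('N')+1=3+1=4
L[2]='m': occ=0, LF[2]=C('m')+0=6+0=6
L[3]='N': occ=2, LF[3]=C('N')+2=3+2=5
L[4]='m': occ=1, LF[4]=C('m')+1=6+1=7
L[5]='M': occ=0, LF[5]=C('M')+0=1+0=1
L[6]='n': occ=0, LF[6]=C('n')+0=8+0=8
L[7]='n': occ=1, LF[7]=C('n')+1=8+1=9
L[8]='$': occ=0, LF[8]=C('$')+0=0+0=0
L[9]='M': occ=1, LF[9]=C('M')+1=1+1=2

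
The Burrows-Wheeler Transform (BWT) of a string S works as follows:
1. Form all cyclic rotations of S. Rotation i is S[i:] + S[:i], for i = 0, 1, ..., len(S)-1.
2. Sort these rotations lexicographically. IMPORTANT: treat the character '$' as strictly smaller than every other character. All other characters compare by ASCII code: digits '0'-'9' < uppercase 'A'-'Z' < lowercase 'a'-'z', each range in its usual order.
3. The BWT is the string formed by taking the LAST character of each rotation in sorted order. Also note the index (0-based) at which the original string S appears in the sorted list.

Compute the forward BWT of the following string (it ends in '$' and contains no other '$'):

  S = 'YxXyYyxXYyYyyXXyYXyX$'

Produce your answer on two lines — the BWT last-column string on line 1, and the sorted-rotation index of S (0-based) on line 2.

All 21 rotations (rotation i = S[i:]+S[:i]):
  rot[0] = YxXyYyxXYyYyyXXyYXyX$
  rot[1] = xXyYyxXYyYyyXXyYXyX$Y
  rot[2] = XyYyxXYyYyyXXyYXyX$Yx
  rot[3] = yYyxXYyYyyXXyYXyX$YxX
  rot[4] = YyxXYyYyyXXyYXyX$YxXy
  rot[5] = yxXYyYyyXXyYXyX$YxXyY
  rot[6] = xXYyYyyXXyYXyX$YxXyYy
  rot[7] = XYyYyyXXyYXyX$YxXyYyx
  rot[8] = YyYyyXXyYXyX$YxXyYyxX
  rot[9] = yYyyXXyYXyX$YxXyYyxXY
  rot[10] = YyyXXyYXyX$YxXyYyxXYy
  rot[11] = yyXXyYXyX$YxXyYyxXYyY
  rot[12] = yXXyYXyX$YxXyYyxXYyYy
  rot[13] = XXyYXyX$YxXyYyxXYyYyy
  rot[14] = XyYXyX$YxXyYyxXYyYyyX
  rot[15] = yYXyX$YxXyYyxXYyYyyXX
  rot[16] = YXyX$YxXyYyxXYyYyyXXy
  rot[17] = XyX$YxXyYyxXYyYyyXXyY
  rot[18] = yX$YxXyYyxXYyYyyXXyYX
  rot[19] = X$YxXyYyxXYyYyyXXyYXy
  rot[20] = $YxXyYyxXYyYyyXXyYXyX
Sorted (with $ < everything):
  sorted[0] = $YxXyYyxXYyYyyXXyYXyX  (last char: 'X')
  sorted[1] = X$YxXyYyxXYyYyyXXyYXy  (last char: 'y')
  sorted[2] = XXyYXyX$YxXyYyxXYyYyy  (last char: 'y')
  sorted[3] = XYyYyyXXyYXyX$YxXyYyx  (last char: 'x')
  sorted[4] = XyX$YxXyYyxXYyYyyXXyY  (last char: 'Y')
  sorted[5] = XyYXyX$YxXyYyxXYyYyyX  (last char: 'X')
  sorted[6] = XyYyxXYyYyyXXyYXyX$Yx  (last char: 'x')
  sorted[7] = YXyX$YxXyYyxXYyYyyXXy  (last char: 'y')
  sorted[8] = YxXyYyxXYyYyyXXyYXyX$  (last char: '$')
  sorted[9] = YyYyyXXyYXyX$YxXyYyxX  (last char: 'X')
  sorted[10] = YyxXYyYyyXXyYXyX$YxXy  (last char: 'y')
  sorted[11] = YyyXXyYXyX$YxXyYyxXYy  (last char: 'y')
  sorted[12] = xXYyYyyXXyYXyX$YxXyYy  (last char: 'y')
  sorted[13] = xXyYyxXYyYyyXXyYXyX$Y  (last char: 'Y')
  sorted[14] = yX$YxXyYyxXYyYyyXXyYX  (last char: 'X')
  sorted[15] = yXXyYXyX$YxXyYyxXYyYy  (last char: 'y')
  sorted[16] = yYXyX$YxXyYyxXYyYyyXX  (last char: 'X')
  sorted[17] = yYyxXYyYyyXXyYXyX$YxX  (last char: 'X')
  sorted[18] = yYyyXXyYXyX$YxXyYyxXY  (last char: 'Y')
  sorted[19] = yxXYyYyyXXyYXyX$YxXyY  (last char: 'Y')
  sorted[20] = yyXXyYXyX$YxXyYyxXYyY  (last char: 'Y')
Last column: XyyxYXxy$XyyyYXyXXYYY
Original string S is at sorted index 8

Answer: XyyxYXxy$XyyyYXyXXYYY
8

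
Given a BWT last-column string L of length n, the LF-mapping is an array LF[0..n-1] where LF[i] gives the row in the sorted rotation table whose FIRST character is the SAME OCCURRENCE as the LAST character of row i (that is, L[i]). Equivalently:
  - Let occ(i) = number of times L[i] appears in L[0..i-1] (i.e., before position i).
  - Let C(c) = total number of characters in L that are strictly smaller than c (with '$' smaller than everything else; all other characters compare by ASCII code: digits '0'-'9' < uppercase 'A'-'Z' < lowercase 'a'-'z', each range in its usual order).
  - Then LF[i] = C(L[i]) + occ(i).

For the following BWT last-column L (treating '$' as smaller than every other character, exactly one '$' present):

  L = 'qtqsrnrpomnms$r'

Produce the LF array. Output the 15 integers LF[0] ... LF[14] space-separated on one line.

Char counts: '$':1, 'm':2, 'n':2, 'o':1, 'p':1, 'q':2, 'r':3, 's':2, 't':1
C (first-col start): C('$')=0, C('m')=1, C('n')=3, C('o')=5, C('p')=6, C('q')=7, C('r')=9, C('s')=12, C('t')=14
L[0]='q': occ=0, LF[0]=C('q')+0=7+0=7
L[1]='t': occ=0, LF[1]=C('t')+0=14+0=14
L[2]='q': occ=1, LF[2]=C('q')+1=7+1=8
L[3]='s': occ=0, LF[3]=C('s')+0=12+0=12
L[4]='r': occ=0, LF[4]=C('r')+0=9+0=9
L[5]='n': occ=0, LF[5]=C('n')+0=3+0=3
L[6]='r': occ=1, LF[6]=C('r')+1=9+1=10
L[7]='p': occ=0, LF[7]=C('p')+0=6+0=6
L[8]='o': occ=0, LF[8]=C('o')+0=5+0=5
L[9]='m': occ=0, LF[9]=C('m')+0=1+0=1
L[10]='n': occ=1, LF[10]=C('n')+1=3+1=4
L[11]='m': occ=1, LF[11]=C('m')+1=1+1=2
L[12]='s': occ=1, LF[12]=C('s')+1=12+1=13
L[13]='$': occ=0, LF[13]=C('$')+0=0+0=0
L[14]='r': occ=2, LF[14]=C('r')+2=9+2=11

Answer: 7 14 8 12 9 3 10 6 5 1 4 2 13 0 11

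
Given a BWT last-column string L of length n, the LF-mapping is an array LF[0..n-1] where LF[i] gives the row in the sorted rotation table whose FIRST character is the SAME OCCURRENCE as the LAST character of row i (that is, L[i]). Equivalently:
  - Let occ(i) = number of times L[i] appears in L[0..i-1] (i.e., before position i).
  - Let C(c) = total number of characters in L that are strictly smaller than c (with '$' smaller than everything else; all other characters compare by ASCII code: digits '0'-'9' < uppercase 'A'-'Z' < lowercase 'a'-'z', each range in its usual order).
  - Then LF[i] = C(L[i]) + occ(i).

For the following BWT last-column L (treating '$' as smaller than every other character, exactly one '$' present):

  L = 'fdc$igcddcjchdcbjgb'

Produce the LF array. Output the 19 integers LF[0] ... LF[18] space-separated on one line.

Answer: 12 8 3 0 16 13 4 9 10 5 17 6 15 11 7 1 18 14 2

Derivation:
Char counts: '$':1, 'b':2, 'c':5, 'd':4, 'f':1, 'g':2, 'h':1, 'i':1, 'j':2
C (first-col start): C('$')=0, C('b')=1, C('c')=3, C('d')=8, C('f')=12, C('g')=13, C('h')=15, C('i')=16, C('j')=17
L[0]='f': occ=0, LF[0]=C('f')+0=12+0=12
L[1]='d': occ=0, LF[1]=C('d')+0=8+0=8
L[2]='c': occ=0, LF[2]=C('c')+0=3+0=3
L[3]='$': occ=0, LF[3]=C('$')+0=0+0=0
L[4]='i': occ=0, LF[4]=C('i')+0=16+0=16
L[5]='g': occ=0, LF[5]=C('g')+0=13+0=13
L[6]='c': occ=1, LF[6]=C('c')+1=3+1=4
L[7]='d': occ=1, LF[7]=C('d')+1=8+1=9
L[8]='d': occ=2, LF[8]=C('d')+2=8+2=10
L[9]='c': occ=2, LF[9]=C('c')+2=3+2=5
L[10]='j': occ=0, LF[10]=C('j')+0=17+0=17
L[11]='c': occ=3, LF[11]=C('c')+3=3+3=6
L[12]='h': occ=0, LF[12]=C('h')+0=15+0=15
L[13]='d': occ=3, LF[13]=C('d')+3=8+3=11
L[14]='c': occ=4, LF[14]=C('c')+4=3+4=7
L[15]='b': occ=0, LF[15]=C('b')+0=1+0=1
L[16]='j': occ=1, LF[16]=C('j')+1=17+1=18
L[17]='g': occ=1, LF[17]=C('g')+1=13+1=14
L[18]='b': occ=1, LF[18]=C('b')+1=1+1=2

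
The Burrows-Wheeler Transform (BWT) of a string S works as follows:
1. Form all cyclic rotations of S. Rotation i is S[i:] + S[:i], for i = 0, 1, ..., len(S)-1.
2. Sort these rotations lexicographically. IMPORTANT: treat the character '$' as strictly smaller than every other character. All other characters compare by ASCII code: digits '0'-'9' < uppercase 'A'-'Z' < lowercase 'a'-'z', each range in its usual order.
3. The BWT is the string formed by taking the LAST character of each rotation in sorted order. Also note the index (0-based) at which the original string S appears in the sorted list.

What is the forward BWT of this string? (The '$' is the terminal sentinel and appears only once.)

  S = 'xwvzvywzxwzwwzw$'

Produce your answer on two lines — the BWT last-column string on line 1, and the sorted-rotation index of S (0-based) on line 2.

Answer: wzwzxzwxy$zvvwww
9

Derivation:
All 16 rotations (rotation i = S[i:]+S[:i]):
  rot[0] = xwvzvywzxwzwwzw$
  rot[1] = wvzvywzxwzwwzw$x
  rot[2] = vzvywzxwzwwzw$xw
  rot[3] = zvywzxwzwwzw$xwv
  rot[4] = vywzxwzwwzw$xwvz
  rot[5] = ywzxwzwwzw$xwvzv
  rot[6] = wzxwzwwzw$xwvzvy
  rot[7] = zxwzwwzw$xwvzvyw
  rot[8] = xwzwwzw$xwvzvywz
  rot[9] = wzwwzw$xwvzvywzx
  rot[10] = zwwzw$xwvzvywzxw
  rot[11] = wwzw$xwvzvywzxwz
  rot[12] = wzw$xwvzvywzxwzw
  rot[13] = zw$xwvzvywzxwzww
  rot[14] = w$xwvzvywzxwzwwz
  rot[15] = $xwvzvywzxwzwwzw
Sorted (with $ < everything):
  sorted[0] = $xwvzvywzxwzwwzw  (last char: 'w')
  sorted[1] = vywzxwzwwzw$xwvz  (last char: 'z')
  sorted[2] = vzvywzxwzwwzw$xw  (last char: 'w')
  sorted[3] = w$xwvzvywzxwzwwz  (last char: 'z')
  sorted[4] = wvzvywzxwzwwzw$x  (last char: 'x')
  sorted[5] = wwzw$xwvzvywzxwz  (last char: 'z')
  sorted[6] = wzw$xwvzvywzxwzw  (last char: 'w')
  sorted[7] = wzwwzw$xwvzvywzx  (last char: 'x')
  sorted[8] = wzxwzwwzw$xwvzvy  (last char: 'y')
  sorted[9] = xwvzvywzxwzwwzw$  (last char: '$')
  sorted[10] = xwzwwzw$xwvzvywz  (last char: 'z')
  sorted[11] = ywzxwzwwzw$xwvzv  (last char: 'v')
  sorted[12] = zvywzxwzwwzw$xwv  (last char: 'v')
  sorted[13] = zw$xwvzvywzxwzww  (last char: 'w')
  sorted[14] = zwwzw$xwvzvywzxw  (last char: 'w')
  sorted[15] = zxwzwwzw$xwvzvyw  (last char: 'w')
Last column: wzwzxzwxy$zvvwww
Original string S is at sorted index 9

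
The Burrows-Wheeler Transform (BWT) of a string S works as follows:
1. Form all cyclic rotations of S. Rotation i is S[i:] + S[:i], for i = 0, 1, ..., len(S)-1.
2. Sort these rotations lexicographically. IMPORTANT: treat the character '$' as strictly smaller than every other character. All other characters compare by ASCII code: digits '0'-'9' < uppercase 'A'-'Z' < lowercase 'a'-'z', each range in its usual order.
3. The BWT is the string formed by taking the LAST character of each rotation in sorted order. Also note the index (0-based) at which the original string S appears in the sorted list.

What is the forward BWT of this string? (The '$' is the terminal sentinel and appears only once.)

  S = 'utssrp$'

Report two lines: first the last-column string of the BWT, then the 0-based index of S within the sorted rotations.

Answer: prsstu$
6

Derivation:
All 7 rotations (rotation i = S[i:]+S[:i]):
  rot[0] = utssrp$
  rot[1] = tssrp$u
  rot[2] = ssrp$ut
  rot[3] = srp$uts
  rot[4] = rp$utss
  rot[5] = p$utssr
  rot[6] = $utssrp
Sorted (with $ < everything):
  sorted[0] = $utssrp  (last char: 'p')
  sorted[1] = p$utssr  (last char: 'r')
  sorted[2] = rp$utss  (last char: 's')
  sorted[3] = srp$uts  (last char: 's')
  sorted[4] = ssrp$ut  (last char: 't')
  sorted[5] = tssrp$u  (last char: 'u')
  sorted[6] = utssrp$  (last char: '$')
Last column: prsstu$
Original string S is at sorted index 6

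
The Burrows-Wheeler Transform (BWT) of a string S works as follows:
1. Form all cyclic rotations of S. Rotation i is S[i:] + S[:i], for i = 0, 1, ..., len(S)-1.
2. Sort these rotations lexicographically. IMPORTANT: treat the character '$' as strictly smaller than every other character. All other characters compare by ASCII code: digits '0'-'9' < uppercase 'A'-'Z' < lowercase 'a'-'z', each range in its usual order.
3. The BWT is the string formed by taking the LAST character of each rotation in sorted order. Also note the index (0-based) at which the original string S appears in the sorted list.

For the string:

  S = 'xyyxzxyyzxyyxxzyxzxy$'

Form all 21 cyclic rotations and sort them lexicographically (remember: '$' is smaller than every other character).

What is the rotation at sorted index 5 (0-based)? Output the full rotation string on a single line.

All 21 rotations (rotation i = S[i:]+S[:i]):
  rot[0] = xyyxzxyyzxyyxxzyxzxy$
  rot[1] = yyxzxyyzxyyxxzyxzxy$x
  rot[2] = yxzxyyzxyyxxzyxzxy$xy
  rot[3] = xzxyyzxyyxxzyxzxy$xyy
  rot[4] = zxyyzxyyxxzyxzxy$xyyx
  rot[5] = xyyzxyyxxzyxzxy$xyyxz
  rot[6] = yyzxyyxxzyxzxy$xyyxzx
  rot[7] = yzxyyxxzyxzxy$xyyxzxy
  rot[8] = zxyyxxzyxzxy$xyyxzxyy
  rot[9] = xyyxxzyxzxy$xyyxzxyyz
  rot[10] = yyxxzyxzxy$xyyxzxyyzx
  rot[11] = yxxzyxzxy$xyyxzxyyzxy
  rot[12] = xxzyxzxy$xyyxzxyyzxyy
  rot[13] = xzyxzxy$xyyxzxyyzxyyx
  rot[14] = zyxzxy$xyyxzxyyzxyyxx
  rot[15] = yxzxy$xyyxzxyyzxyyxxz
  rot[16] = xzxy$xyyxzxyyzxyyxxzy
  rot[17] = zxy$xyyxzxyyzxyyxxzyx
  rot[18] = xy$xyyxzxyyzxyyxxzyxz
  rot[19] = y$xyyxzxyyzxyyxxzyxzx
  rot[20] = $xyyxzxyyzxyyxxzyxzxy
Sorted (with $ < everything):
  sorted[0] = $xyyxzxyyzxyyxxzyxzxy
  sorted[1] = xxzyxzxy$xyyxzxyyzxyy
  sorted[2] = xy$xyyxzxyyzxyyxxzyxz
  sorted[3] = xyyxxzyxzxy$xyyxzxyyz
  sorted[4] = xyyxzxyyzxyyxxzyxzxy$
  sorted[5] = xyyzxyyxxzyxzxy$xyyxz
  sorted[6] = xzxy$xyyxzxyyzxyyxxzy
  sorted[7] = xzxyyzxyyxxzyxzxy$xyy
  sorted[8] = xzyxzxy$xyyxzxyyzxyyx
  sorted[9] = y$xyyxzxyyzxyyxxzyxzx
  sorted[10] = yxxzyxzxy$xyyxzxyyzxy
  sorted[11] = yxzxy$xyyxzxyyzxyyxxz
  sorted[12] = yxzxyyzxyyxxzyxzxy$xy
  sorted[13] = yyxxzyxzxy$xyyxzxyyzx
  sorted[14] = yyxzxyyzxyyxxzyxzxy$x
  sorted[15] = yyzxyyxxzyxzxy$xyyxzx
  sorted[16] = yzxyyxxzyxzxy$xyyxzxy
  sorted[17] = zxy$xyyxzxyyzxyyxxzyx
  sorted[18] = zxyyxxzyxzxy$xyyxzxyy
  sorted[19] = zxyyzxyyxxzyxzxy$xyyx
  sorted[20] = zyxzxy$xyyxzxyyzxyyxx
sorted[5] = xyyzxyyxxzyxzxy$xyyxz

Answer: xyyzxyyxxzyxzxy$xyyxz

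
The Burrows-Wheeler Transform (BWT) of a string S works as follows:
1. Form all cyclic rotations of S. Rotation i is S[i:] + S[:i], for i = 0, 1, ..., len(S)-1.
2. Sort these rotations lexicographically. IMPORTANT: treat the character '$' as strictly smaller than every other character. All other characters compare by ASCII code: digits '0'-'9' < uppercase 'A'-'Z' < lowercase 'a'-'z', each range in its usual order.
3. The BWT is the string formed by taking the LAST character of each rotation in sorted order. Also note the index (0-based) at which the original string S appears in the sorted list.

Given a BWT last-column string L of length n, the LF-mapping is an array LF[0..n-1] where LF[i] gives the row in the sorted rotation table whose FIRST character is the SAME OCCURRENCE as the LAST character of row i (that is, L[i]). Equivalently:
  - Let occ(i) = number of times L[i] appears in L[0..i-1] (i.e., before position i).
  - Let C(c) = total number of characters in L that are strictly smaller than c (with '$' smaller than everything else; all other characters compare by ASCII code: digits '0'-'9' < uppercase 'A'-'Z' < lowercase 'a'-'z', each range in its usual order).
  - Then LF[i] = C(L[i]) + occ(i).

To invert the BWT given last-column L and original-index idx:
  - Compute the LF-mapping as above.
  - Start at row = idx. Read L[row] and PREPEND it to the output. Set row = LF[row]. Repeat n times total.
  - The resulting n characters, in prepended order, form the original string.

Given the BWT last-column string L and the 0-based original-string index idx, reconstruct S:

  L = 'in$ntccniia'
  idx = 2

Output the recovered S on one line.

LF mapping: 4 7 0 8 10 2 3 9 5 6 1
Walk LF starting at row 2, prepending L[row]:
  step 1: row=2, L[2]='$', prepend. Next row=LF[2]=0
  step 2: row=0, L[0]='i', prepend. Next row=LF[0]=4
  step 3: row=4, L[4]='t', prepend. Next row=LF[4]=10
  step 4: row=10, L[10]='a', prepend. Next row=LF[10]=1
  step 5: row=1, L[1]='n', prepend. Next row=LF[1]=7
  step 6: row=7, L[7]='n', prepend. Next row=LF[7]=9
  step 7: row=9, L[9]='i', prepend. Next row=LF[9]=6
  step 8: row=6, L[6]='c', prepend. Next row=LF[6]=3
  step 9: row=3, L[3]='n', prepend. Next row=LF[3]=8
  step 10: row=8, L[8]='i', prepend. Next row=LF[8]=5
  step 11: row=5, L[5]='c', prepend. Next row=LF[5]=2
Reversed output: cincinnati$

Answer: cincinnati$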